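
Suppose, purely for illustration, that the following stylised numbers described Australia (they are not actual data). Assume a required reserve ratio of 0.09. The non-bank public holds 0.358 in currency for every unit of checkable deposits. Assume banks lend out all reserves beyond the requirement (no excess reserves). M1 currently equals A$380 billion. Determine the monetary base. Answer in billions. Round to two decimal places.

The money multiplier is m = (1 + c) / (rr + c) = (1 + 0.358) / (0.09 + 0.358) = 3.031250.
MB = M / m = 380 / 3.031250 ≈ 125.3608 billion.

A$125.36 billion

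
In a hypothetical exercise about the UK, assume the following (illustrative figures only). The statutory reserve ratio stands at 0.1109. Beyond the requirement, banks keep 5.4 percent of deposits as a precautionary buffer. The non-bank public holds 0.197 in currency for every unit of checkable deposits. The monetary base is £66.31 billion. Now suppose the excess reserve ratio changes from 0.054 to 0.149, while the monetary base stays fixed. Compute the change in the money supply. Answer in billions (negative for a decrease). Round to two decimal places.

Initially m₁ = (1 + 0.197) / (0.1109 + 0.054 + 0.197) ≈ 3.30754, so M₁ = 3.30754 × 66.31 ≈ 219.323 billion.
After the change m₂ = (1 + 0.197) / (0.1109 + 0.149 + 0.197) ≈ 2.61983, so M₂ = 2.61983 × 66.31 ≈ 173.7209 billion.
ΔM = M₂ − M₁ = 173.7209 − 219.323 = -45.6021 billion.

-45.60 billion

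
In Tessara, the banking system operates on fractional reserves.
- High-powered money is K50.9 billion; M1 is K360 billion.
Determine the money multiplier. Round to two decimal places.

7.07

The money multiplier is m = M / MB = 360 / 50.9 ≈ 7.07269.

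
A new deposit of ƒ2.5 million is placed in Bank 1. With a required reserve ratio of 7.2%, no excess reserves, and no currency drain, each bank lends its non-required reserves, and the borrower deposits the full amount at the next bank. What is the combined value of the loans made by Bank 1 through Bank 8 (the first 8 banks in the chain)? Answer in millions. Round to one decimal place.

Bank i lends (1 − rr)^i of the original deposit: Bank 1 lends 2.5·0.9280 = 2.3200, Bank 2 lends 2.5·0.9280² ≈ 2.1530, and so on.
Summing a geometric series: total = 2.5·[0.9280·(1 − 0.9280^8) / (1 − 0.9280)] ≈ 14.4991 million.

ƒ14.5 million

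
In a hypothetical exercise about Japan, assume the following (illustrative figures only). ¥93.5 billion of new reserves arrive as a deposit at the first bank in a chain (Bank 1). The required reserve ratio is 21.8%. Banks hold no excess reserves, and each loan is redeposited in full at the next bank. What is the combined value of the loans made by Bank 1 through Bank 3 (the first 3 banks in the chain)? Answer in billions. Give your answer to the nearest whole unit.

¥175 billion

Bank i lends (1 − rr)^i of the original deposit: Bank 1 lends 93.5·0.7820 = 73.1170, Bank 2 lends 93.5·0.7820² ≈ 57.1775, and so on.
Summing a geometric series: total = 93.5·[0.7820·(1 − 0.7820^3) / (1 − 0.7820)] ≈ 175.0073 billion.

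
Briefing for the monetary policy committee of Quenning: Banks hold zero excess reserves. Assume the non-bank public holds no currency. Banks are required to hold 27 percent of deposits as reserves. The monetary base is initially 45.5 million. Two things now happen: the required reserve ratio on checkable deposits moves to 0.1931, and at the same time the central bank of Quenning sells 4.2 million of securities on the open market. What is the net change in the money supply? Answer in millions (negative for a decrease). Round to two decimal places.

45.36 million

Before: m₁ = 1 / (0.27) ≈ 3.70370, MB₁ = 45.5, so M₁ = 3.70370 × 45.5 ≈ 168.5183 million.
After: m₂ = 1 / (0.1931) ≈ 5.17866, MB₂ = 45.5 − 4.2 = 41.3, so M₂ = 5.17866 × 41.3 ≈ 213.8787 million.
ΔM = M₂ − M₁ = 213.8787 − 168.5183 = 45.3604 million.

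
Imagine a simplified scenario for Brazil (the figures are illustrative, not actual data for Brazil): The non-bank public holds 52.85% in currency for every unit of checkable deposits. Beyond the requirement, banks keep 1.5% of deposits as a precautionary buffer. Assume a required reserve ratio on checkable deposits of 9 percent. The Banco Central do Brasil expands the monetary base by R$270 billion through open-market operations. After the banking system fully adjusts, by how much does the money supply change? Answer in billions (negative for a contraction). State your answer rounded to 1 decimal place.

R$651.5 billion

The money multiplier is m = (1 + c) / (rr + e + c) = (1 + 0.5285) / (0.09 + 0.015 + 0.5285) ≈ 2.41279.
The purchase adds 270 billion of base, so ΔM = m × ΔMB = 2.41279 × (+270) = 651.4533 billion.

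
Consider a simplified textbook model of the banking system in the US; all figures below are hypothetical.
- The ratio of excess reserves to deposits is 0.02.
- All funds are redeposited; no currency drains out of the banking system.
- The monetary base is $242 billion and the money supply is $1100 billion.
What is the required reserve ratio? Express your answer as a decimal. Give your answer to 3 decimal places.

Using m = M/MB = 1100/242 ≈ 4.545455. Since m = (1 + c)/(c + rr + e), the denominator satisfies c + rr + e = (1 + c)/m = (1 + 0) / 4.545455 ≈ 0.220000.
With c = 0 and e = 0.02, the required reserve ratio is 0.220000 − 0 − 0.02 = 0.2.

0.200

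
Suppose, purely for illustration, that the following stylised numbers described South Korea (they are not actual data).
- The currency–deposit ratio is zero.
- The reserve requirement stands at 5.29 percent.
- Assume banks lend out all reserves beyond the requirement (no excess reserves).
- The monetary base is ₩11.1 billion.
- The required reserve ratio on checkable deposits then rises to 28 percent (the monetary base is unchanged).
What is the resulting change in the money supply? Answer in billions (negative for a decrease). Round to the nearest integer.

-170 billion

Initially m₁ = 1 / (0.0529) ≈ 18.9036, so M₁ = 18.9036 × 11.1 ≈ 209.83 billion.
After the change m₂ = 1 / (0.28) ≈ 3.5714, so M₂ = 3.5714 × 11.1 ≈ 39.6425 billion.
ΔM = M₂ − M₁ = 39.6425 − 209.83 = -170.1875 billion.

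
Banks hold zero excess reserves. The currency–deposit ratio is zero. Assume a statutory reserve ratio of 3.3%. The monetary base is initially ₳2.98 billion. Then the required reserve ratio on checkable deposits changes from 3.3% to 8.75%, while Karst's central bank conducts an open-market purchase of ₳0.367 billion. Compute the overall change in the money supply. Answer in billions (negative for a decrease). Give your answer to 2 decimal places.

-52.05 billion

Before: m₁ = 1 / (0.033) ≈ 30.3030, MB₁ = 2.98, so M₁ = 30.3030 × 2.98 ≈ 90.3029 billion.
After: m₂ = 1 / (0.0875) ≈ 11.4286, MB₂ = 2.98 + 0.367 = 3.347, so M₂ = 11.4286 × 3.347 ≈ 38.2515 billion.
ΔM = M₂ − M₁ = 38.2515 − 90.3029 = -52.0514 billion.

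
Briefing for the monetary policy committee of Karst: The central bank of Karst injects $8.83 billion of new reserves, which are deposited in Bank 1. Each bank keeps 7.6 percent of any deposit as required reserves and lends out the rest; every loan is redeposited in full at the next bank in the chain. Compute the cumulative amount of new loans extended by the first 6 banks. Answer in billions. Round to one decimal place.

$40.5 billion

Bank i lends (1 − rr)^i of the original deposit: Bank 1 lends 8.83·0.9240 ≈ 8.1589, Bank 2 lends 8.83·0.9240² ≈ 7.5388, and so on.
Summing a geometric series: total = 8.83·[0.9240·(1 − 0.9240^6) / (1 − 0.9240)] ≈ 40.5428 billion.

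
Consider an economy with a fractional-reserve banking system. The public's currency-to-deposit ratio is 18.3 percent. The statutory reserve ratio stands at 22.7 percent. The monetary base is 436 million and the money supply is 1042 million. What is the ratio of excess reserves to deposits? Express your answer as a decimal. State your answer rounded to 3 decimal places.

0.085

Using m = M/MB = 1042/436 ≈ 2.389908. Since m = (1 + c)/(c + rr + e), the denominator satisfies c + rr + e = (1 + c)/m = (1 + 0.183) / 2.389908 ≈ 0.494998.
With c = 0.183 and rr = 0.227, the ratio of excess reserves to deposits is 0.494998 − 0.183 − 0.227 = 0.084998.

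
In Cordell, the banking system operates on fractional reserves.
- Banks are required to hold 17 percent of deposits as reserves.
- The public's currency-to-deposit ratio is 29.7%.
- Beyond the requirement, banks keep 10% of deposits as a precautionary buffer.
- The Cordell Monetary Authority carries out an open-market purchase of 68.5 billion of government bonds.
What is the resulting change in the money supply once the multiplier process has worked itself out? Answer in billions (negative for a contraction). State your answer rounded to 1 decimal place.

156.7 billion

The money multiplier is m = (1 + c) / (rr + e + c) = (1 + 0.297) / (0.17 + 0.1 + 0.297) ≈ 2.2875.
The purchase adds 68.5 billion of base, so ΔM = m × ΔMB = 2.2875 × (+68.5) ≈ 156.6937 billion.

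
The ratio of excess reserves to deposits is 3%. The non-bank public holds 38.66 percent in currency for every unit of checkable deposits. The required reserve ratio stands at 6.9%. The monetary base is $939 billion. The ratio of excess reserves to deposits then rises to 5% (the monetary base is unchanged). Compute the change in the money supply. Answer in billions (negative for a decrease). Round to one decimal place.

Initially m₁ = (1 + 0.3866) / (0.069 + 0.03 + 0.3866) ≈ 2.85544, so M₁ = 2.85544 × 939 ≈ 2681.2582 billion.
After the change m₂ = (1 + 0.3866) / (0.069 + 0.05 + 0.3866) ≈ 2.74248, so M₂ = 2.74248 × 939 ≈ 2575.1887 billion.
ΔM = M₂ − M₁ = 2575.1887 − 2681.2582 = -106.0695 billion.

-106.1 billion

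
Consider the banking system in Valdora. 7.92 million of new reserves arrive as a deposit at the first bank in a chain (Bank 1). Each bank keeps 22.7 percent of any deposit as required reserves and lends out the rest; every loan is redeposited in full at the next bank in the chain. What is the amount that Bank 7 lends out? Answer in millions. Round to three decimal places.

Each bank lends a fraction (1 − rr) = 0.7730 of the deposit it receives, so Bank 7 receives 7.92·0.7730^6 and lends 7.92·0.7730^7 ≈ 1.3061 million.

1.306 million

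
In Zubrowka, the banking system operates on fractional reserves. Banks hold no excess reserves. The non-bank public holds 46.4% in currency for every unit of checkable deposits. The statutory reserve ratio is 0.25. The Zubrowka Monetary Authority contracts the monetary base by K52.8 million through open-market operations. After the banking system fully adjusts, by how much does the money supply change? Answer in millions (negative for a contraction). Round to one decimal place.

-108.3 million

The money multiplier is m = (1 + c) / (rr + c) = (1 + 0.464) / (0.25 + 0.464) ≈ 2.0504.
The sale removes 52.8 million of base, so ΔM = m × ΔMB = 2.0504 × (−52.8) ≈ -108.2611 million.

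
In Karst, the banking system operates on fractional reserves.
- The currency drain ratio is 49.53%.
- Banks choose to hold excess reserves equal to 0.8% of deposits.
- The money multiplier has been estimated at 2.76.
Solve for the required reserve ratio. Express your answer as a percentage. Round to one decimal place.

3.8%

Using m = 2.76. Since m = (1 + c)/(c + rr + e), the denominator satisfies c + rr + e = (1 + c)/m = (1 + 0.4953) / 2.76 ≈ 0.541775.
With c = 0.4953 and e = 0.008, the required reserve ratio is 0.541775 − 0.4953 − 0.008 = 0.038475.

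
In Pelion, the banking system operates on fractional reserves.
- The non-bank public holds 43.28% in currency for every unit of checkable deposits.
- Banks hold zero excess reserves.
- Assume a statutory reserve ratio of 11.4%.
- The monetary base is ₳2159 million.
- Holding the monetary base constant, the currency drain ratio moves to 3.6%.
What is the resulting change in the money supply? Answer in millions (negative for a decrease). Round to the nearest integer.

Initially m₁ = (1 + 0.4328) / (0.114 + 0.4328) ≈ 2.62034, so M₁ = 2.62034 × 2159 ≈ 5657.3141 million.
After the change m₂ = (1 + 0.036) / (0.114 + 0.036) ≈ 6.90667, so M₂ = 6.90667 × 2159 ≈ 14911.5005 million.
ΔM = M₂ − M₁ = 14911.5005 − 5657.3141 = 9254.1864 million.

₳9254 million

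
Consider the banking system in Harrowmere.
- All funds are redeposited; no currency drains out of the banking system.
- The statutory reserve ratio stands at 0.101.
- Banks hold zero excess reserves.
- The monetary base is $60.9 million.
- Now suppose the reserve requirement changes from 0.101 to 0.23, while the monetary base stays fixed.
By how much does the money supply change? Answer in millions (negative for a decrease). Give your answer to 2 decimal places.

-338.19 million

Initially m₁ = 1 / (0.101) ≈ 9.90099, so M₁ = 9.90099 × 60.9 ≈ 602.9703 million.
After the change m₂ = 1 / (0.23) ≈ 4.34783, so M₂ = 4.34783 × 60.9 ≈ 264.7828 million.
ΔM = M₂ − M₁ = 264.7828 − 602.9703 = -338.1875 million.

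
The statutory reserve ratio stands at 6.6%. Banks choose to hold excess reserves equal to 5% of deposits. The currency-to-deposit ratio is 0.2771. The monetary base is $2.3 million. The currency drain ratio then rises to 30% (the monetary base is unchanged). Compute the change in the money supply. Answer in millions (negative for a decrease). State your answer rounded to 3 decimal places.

-0.285 million

Initially m₁ = (1 + 0.2771) / (0.066 + 0.05 + 0.2771) ≈ 3.24879, so M₁ = 3.24879 × 2.3 ≈ 7.4722 million.
After the change m₂ = (1 + 0.3) / (0.066 + 0.05 + 0.3) = 3.12500, so M₂ = 3.12500 × 2.3 = 7.1875 million.
ΔM = M₂ − M₁ = 7.1875 − 7.4722 = -0.2847 million.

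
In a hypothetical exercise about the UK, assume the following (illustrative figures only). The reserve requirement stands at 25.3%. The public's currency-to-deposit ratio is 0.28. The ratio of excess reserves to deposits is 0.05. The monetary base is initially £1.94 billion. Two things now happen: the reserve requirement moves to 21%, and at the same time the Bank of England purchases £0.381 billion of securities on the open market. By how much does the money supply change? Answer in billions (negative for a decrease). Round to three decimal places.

£1.242 billion

Before: m₁ = (1 + 0.28) / (0.253 + 0.05 + 0.28) ≈ 2.19554, MB₁ = 1.94, so M₁ = 2.19554 × 1.94 ≈ 4.2593 billion.
After: m₂ = (1 + 0.28) / (0.21 + 0.05 + 0.28) ≈ 2.37037, MB₂ = 1.94 + 0.381 = 2.321, so M₂ = 2.37037 × 2.321 ≈ 5.5016 billion.
ΔM = M₂ − M₁ = 5.5016 − 4.2593 = 1.2423 billion.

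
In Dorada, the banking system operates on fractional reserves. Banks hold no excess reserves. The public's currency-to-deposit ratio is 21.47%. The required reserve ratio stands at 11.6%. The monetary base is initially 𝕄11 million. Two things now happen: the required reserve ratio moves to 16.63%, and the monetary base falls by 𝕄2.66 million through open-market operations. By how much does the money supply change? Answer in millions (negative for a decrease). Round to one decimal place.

Before: m₁ = (1 + 0.2147) / (0.116 + 0.2147) ≈ 3.6731, MB₁ = 11, so M₁ = 3.6731 × 11 = 40.4041 million.
After: m₂ = (1 + 0.2147) / (0.1663 + 0.2147) ≈ 3.1882, MB₂ = 11 − 2.66 = 8.34, so M₂ = 3.1882 × 8.34 ≈ 26.5896 million.
ΔM = M₂ − M₁ = 26.5896 − 40.4041 = -13.8145 million.

-13.8 million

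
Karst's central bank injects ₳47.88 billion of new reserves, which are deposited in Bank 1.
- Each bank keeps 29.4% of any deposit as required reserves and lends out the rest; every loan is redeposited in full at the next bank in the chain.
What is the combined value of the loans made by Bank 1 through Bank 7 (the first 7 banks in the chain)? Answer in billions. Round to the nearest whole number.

Bank i lends (1 − rr)^i of the original deposit: Bank 1 lends 47.88·0.7060 ≈ 33.8033, Bank 2 lends 47.88·0.7060² ≈ 23.8651, and so on.
Summing a geometric series: total = 47.88·[0.7060·(1 − 0.7060^7) / (1 − 0.7060)] ≈ 104.9253 billion.

₳105 billion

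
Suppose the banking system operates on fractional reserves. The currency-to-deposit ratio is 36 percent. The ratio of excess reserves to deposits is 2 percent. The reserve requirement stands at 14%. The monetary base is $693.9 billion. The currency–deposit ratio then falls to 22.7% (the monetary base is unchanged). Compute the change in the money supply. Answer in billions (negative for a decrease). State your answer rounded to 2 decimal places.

Initially m₁ = (1 + 0.36) / (0.14 + 0.02 + 0.36) ≈ 2.615385, so M₁ = 2.615385 × 693.9 ≈ 1814.8157 billion.
After the change m₂ = (1 + 0.227) / (0.14 + 0.02 + 0.227) ≈ 3.170543, so M₂ = 3.170543 × 693.9 ≈ 2200.0398 billion.
ΔM = M₂ − M₁ = 2200.0398 − 1814.8157 = 385.2241 billion.

$385.22 billion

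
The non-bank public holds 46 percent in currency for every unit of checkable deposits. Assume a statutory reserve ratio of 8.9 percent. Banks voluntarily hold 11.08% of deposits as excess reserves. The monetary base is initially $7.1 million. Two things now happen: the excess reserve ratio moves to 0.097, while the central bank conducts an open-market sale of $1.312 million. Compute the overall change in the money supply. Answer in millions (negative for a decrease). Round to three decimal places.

-2.630 million

Before: m₁ = (1 + 0.46) / (0.089 + 0.1108 + 0.46) ≈ 2.21279, MB₁ = 7.1, so M₁ = 2.21279 × 7.1 ≈ 15.7108 million.
After: m₂ = (1 + 0.46) / (0.089 + 0.097 + 0.46) ≈ 2.26006, MB₂ = 7.1 − 1.312 = 5.788, so M₂ = 2.26006 × 5.788 ≈ 13.0812 million.
ΔM = M₂ − M₁ = 13.0812 − 15.7108 = -2.6296 million.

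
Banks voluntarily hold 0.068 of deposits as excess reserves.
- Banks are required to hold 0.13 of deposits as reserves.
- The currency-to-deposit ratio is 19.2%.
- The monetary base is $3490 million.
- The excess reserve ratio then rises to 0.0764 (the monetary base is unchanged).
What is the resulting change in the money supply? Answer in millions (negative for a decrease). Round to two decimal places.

Initially m₁ = (1 + 0.192) / (0.13 + 0.068 + 0.192) ≈ 3.0564103, so M₁ = 3.0564103 × 3490 ≈ 10666.8719 million.
After the change m₂ = (1 + 0.192) / (0.13 + 0.0764 + 0.192) ≈ 2.9919679, so M₂ = 2.9919679 × 3490 ≈ 10441.968 million.
ΔM = M₂ − M₁ = 10441.968 − 10666.8719 = -224.9039 million.

-224.90 million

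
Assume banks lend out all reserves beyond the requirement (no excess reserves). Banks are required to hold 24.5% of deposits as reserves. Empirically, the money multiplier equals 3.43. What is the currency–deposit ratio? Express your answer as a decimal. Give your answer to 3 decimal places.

0.066

Using m = 3.43. From m = (1 + c)/(c + rr + e), rearranging gives 1 + c = m·(c + rr + e), so c·(1 − m) = m·(rr + e) − 1.
Hence c = [m·(rr + e) − 1]/(1 − m) = [3.43 × (0.245 + 0) − 1] / (1 − 3.43) ≈ 0.065700.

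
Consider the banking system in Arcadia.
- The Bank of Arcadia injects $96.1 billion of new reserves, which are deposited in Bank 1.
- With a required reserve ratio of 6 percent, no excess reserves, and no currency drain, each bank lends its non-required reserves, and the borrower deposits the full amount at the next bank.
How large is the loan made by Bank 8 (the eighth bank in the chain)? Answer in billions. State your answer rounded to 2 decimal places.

Each bank lends a fraction (1 − rr) = 0.9400 of the deposit it receives, so Bank 8 receives 96.1·0.9400^7 and lends 96.1·0.9400^8 ≈ 58.5796 billion.

$58.58 billion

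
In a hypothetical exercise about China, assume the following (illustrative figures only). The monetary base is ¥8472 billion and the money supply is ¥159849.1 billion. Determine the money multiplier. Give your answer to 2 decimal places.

The money multiplier is m = M / MB = 159849.1 / 8472 ≈ 18.86793.

18.87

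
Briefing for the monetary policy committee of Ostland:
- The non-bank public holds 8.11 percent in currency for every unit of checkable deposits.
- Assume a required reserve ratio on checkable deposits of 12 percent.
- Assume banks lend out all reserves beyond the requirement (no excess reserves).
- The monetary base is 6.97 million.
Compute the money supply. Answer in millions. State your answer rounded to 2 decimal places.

The money multiplier is m = (1 + c) / (rr + c) = (1 + 0.0811) / (0.12 + 0.0811) ≈ 5.3759.
So M = m × MB = 5.3759 × 6.97 ≈ 37.47 million.

37.47 million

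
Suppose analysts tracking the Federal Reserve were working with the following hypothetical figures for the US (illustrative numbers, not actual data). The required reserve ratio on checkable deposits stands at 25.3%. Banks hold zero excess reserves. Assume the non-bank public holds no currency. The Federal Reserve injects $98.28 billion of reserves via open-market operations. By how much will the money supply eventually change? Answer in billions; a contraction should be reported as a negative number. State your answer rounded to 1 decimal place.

The simple money multiplier is m = 1/rr = 1/0.253 ≈ 3.9526.
An open-market purchase increases the monetary base by 98.28 billion, so ΔM = m × ΔMB = 3.9526 × 98.28 ≈ 388.4615 billion.

$388.5 billion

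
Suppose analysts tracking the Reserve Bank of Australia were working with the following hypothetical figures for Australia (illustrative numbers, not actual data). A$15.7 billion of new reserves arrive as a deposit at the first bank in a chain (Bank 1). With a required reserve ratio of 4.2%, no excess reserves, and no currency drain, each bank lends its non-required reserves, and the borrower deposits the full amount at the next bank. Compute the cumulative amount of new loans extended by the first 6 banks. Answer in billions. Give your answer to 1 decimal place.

A$81.3 billion

Bank i lends (1 − rr)^i of the original deposit: Bank 1 lends 15.7·0.9580 = 15.0406, Bank 2 lends 15.7·0.9580² ≈ 14.4089, and so on.
Summing a geometric series: total = 15.7·[0.9580·(1 − 0.9580^6) / (1 − 0.9580)] ≈ 81.2822 billion.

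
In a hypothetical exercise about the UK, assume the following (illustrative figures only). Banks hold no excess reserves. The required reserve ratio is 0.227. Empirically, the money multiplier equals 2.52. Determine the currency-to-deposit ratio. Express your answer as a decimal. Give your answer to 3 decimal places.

0.282

Using m = 2.52. From m = (1 + c)/(c + rr + e), rearranging gives 1 + c = m·(c + rr + e), so c·(1 − m) = m·(rr + e) − 1.
Hence c = [m·(rr + e) − 1]/(1 − m) = [2.52 × (0.227 + 0) − 1] / (1 − 2.52) ≈ 0.281553.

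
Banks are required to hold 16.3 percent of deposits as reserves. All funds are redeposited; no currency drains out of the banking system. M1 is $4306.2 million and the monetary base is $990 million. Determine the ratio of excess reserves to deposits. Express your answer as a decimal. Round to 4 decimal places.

0.0669

Using m = M/MB = 4306.2/990 ≈ 4.349697. Since m = (1 + c)/(c + rr + e), the denominator satisfies c + rr + e = (1 + c)/m = (1 + 0) / 4.349697 ≈ 0.229901.
With c = 0 and rr = 0.163, the ratio of excess reserves to deposits is 0.229901 − 0 − 0.163 = 0.066901.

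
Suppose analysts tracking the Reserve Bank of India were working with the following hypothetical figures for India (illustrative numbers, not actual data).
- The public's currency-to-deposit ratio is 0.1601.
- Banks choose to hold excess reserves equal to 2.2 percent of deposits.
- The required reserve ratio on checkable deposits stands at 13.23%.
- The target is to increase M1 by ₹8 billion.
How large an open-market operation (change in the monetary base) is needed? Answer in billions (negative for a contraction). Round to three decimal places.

₹2.168 billion

The money multiplier is m = (1 + c) / (rr + e + c) = (1 + 0.1601) / (0.1323 + 0.022 + 0.1601) ≈ 3.68989.
ΔMB = ΔM / m = (+8) / 3.68989 ≈ 2.1681 billion.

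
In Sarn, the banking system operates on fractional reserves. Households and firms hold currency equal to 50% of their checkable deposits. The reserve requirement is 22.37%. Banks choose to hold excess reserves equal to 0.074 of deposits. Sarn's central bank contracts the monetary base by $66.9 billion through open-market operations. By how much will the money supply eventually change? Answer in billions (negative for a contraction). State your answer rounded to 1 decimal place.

The money multiplier is m = (1 + c) / (rr + e + c) = (1 + 0.5) / (0.2237 + 0.074 + 0.5) ≈ 1.8804.
The sale removes 66.9 billion of base, so ΔM = m × ΔMB = 1.8804 × (−66.9) ≈ -125.7988 billion.

-125.8 billion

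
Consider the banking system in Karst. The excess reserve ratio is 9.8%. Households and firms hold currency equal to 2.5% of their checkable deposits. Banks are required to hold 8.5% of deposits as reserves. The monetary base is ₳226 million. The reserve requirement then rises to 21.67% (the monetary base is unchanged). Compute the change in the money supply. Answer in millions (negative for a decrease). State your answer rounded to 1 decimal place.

Initially m₁ = (1 + 0.025) / (0.085 + 0.098 + 0.025) ≈ 4.92788, so M₁ = 4.92788 × 226 ≈ 1113.7009 million.
After the change m₂ = (1 + 0.025) / (0.2167 + 0.098 + 0.025) ≈ 3.01737, so M₂ = 3.01737 × 226 ≈ 681.9256 million.
ΔM = M₂ − M₁ = 681.9256 − 1113.7009 = -431.7753 million.

-431.8 million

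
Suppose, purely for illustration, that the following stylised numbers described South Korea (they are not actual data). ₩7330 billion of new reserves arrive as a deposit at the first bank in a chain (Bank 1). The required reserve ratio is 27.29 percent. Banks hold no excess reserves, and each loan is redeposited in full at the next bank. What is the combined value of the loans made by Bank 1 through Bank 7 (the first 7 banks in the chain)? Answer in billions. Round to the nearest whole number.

Bank i lends (1 − rr)^i of the original deposit: Bank 1 lends 7330·0.7271 = 5329.6430, Bank 2 lends 7330·0.7271² ≈ 3875.1834, and so on.
Summing a geometric series: total = 7330·[0.7271·(1 − 0.7271^7) / (1 − 0.7271)] ≈ 17431.4231 billion.

₩17431 billion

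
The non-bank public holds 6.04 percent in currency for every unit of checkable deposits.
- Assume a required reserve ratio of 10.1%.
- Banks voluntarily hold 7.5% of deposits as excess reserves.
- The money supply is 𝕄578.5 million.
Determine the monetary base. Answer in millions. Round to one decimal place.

𝕄129.0 million

The money multiplier is m = (1 + c) / (rr + e + c) = (1 + 0.0604) / (0.101 + 0.075 + 0.0604) ≈ 4.48562.
MB = M / m = 578.5 / 4.48562 ≈ 128.9677 million.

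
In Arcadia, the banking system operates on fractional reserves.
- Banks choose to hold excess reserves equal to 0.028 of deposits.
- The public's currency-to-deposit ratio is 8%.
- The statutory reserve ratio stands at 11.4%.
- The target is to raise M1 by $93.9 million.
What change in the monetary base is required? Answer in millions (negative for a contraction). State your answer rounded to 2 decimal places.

The money multiplier is m = (1 + c) / (rr + e + c) = (1 + 0.08) / (0.114 + 0.028 + 0.08) ≈ 4.86486.
ΔMB = ΔM / m = (+93.9) / 4.86486 ≈ 19.3017 million.

$19.30 million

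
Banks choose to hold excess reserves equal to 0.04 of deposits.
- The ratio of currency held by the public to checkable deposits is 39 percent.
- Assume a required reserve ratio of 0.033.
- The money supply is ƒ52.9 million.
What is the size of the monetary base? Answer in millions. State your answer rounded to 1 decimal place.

ƒ17.6 million

The money multiplier is m = (1 + c) / (rr + e + c) = (1 + 0.39) / (0.033 + 0.04 + 0.39) ≈ 3.0022.
MB = M / m = 52.9 / 3.0022 ≈ 17.6204 million.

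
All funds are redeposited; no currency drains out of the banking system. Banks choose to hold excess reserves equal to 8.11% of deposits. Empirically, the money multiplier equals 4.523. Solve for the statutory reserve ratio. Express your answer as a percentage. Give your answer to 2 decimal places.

14.00%

Using m = 4.523. Since m = (1 + c)/(c + rr + e), the denominator satisfies c + rr + e = (1 + c)/m = (1 + 0) / 4.523 ≈ 0.221092.
With c = 0 and e = 0.0811, the statutory reserve ratio is 0.221092 − 0 − 0.0811 = 0.139992.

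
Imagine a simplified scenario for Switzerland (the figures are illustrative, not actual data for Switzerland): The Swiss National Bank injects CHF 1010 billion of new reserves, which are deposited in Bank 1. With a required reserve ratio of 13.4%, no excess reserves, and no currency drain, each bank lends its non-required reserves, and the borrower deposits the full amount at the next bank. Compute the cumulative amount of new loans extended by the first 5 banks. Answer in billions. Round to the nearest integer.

Bank i lends (1 − rr)^i of the original deposit: Bank 1 lends 1010·0.8660 = 874.6600, Bank 2 lends 1010·0.8660² ≈ 757.4556, and so on.
Summing a geometric series: total = 1010·[0.8660·(1 − 0.8660^5) / (1 − 0.8660)] ≈ 3348.0689 billion.

CHF 3348 billion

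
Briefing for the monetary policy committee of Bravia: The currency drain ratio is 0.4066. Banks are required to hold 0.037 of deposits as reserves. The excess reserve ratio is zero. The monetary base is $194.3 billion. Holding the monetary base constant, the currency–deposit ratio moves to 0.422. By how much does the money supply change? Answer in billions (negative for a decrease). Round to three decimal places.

Initially m₁ = (1 + 0.4066) / (0.037 + 0.4066) ≈ 3.1708747, so M₁ = 3.1708747 × 194.3 ≈ 616.101 billion.
After the change m₂ = (1 + 0.422) / (0.037 + 0.422) ≈ 3.0980392, so M₂ = 3.0980392 × 194.3 ≈ 601.949 billion.
ΔM = M₂ − M₁ = 601.949 − 616.101 = -14.152 billion.

-14.152 billion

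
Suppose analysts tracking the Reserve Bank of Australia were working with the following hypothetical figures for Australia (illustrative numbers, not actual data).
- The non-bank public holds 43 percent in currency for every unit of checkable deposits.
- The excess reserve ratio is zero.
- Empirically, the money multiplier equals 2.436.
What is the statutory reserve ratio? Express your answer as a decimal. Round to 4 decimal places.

0.1570

Using m = 2.436. Since m = (1 + c)/(c + rr + e), the denominator satisfies c + rr + e = (1 + c)/m = (1 + 0.43) / 2.436 ≈ 0.587028.
With c = 0.43 and e = 0, the statutory reserve ratio is 0.587028 − 0.43 − 0 = 0.157028.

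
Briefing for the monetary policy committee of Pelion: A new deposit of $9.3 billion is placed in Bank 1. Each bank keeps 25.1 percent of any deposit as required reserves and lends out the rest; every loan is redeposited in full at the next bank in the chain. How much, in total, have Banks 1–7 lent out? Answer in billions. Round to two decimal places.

$24.08 billion

Bank i lends (1 − rr)^i of the original deposit: Bank 1 lends 9.3·0.7490 = 6.9657, Bank 2 lends 9.3·0.7490² ≈ 5.2173, and so on.
Summing a geometric series: total = 9.3·[0.7490·(1 − 0.7490^7) / (1 − 0.7490)] ≈ 24.0818 billion.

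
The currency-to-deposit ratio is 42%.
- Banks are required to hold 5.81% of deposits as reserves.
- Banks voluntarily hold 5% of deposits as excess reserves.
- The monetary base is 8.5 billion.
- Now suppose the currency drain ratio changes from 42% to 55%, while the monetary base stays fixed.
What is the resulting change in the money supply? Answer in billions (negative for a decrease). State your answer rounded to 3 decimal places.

-2.836 billion

Initially m₁ = (1 + 0.42) / (0.0581 + 0.05 + 0.42) ≈ 2.68888, so M₁ = 2.68888 × 8.5 ≈ 22.8555 billion.
After the change m₂ = (1 + 0.55) / (0.0581 + 0.05 + 0.55) ≈ 2.35527, so M₂ = 2.35527 × 8.5 ≈ 20.0198 billion.
ΔM = M₂ − M₁ = 20.0198 − 22.8555 = -2.8357 billion.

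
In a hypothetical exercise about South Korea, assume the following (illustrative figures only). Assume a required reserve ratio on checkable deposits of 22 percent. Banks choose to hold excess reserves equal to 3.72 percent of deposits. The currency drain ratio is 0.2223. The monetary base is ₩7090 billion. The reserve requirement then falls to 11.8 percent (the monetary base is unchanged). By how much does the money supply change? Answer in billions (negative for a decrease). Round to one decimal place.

₩4883.4 billion

Initially m₁ = (1 + 0.2223) / (0.22 + 0.0372 + 0.2223) ≈ 2.549114, so M₁ = 2.549114 × 7090 ≈ 18073.2183 billion.
After the change m₂ = (1 + 0.2223) / (0.118 + 0.0372 + 0.2223) ≈ 3.237881, so M₂ = 3.237881 × 7090 ≈ 22956.5763 billion.
ΔM = M₂ − M₁ = 22956.5763 − 18073.2183 = 4883.358 billion.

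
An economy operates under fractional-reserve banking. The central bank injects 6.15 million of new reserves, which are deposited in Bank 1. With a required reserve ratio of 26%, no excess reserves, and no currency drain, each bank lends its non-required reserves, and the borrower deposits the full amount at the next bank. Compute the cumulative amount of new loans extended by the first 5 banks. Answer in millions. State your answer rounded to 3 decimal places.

13.620 million

Bank i lends (1 − rr)^i of the original deposit: Bank 1 lends 6.15·0.7400 = 4.5510, Bank 2 lends 6.15·0.7400² ≈ 3.3677, and so on.
Summing a geometric series: total = 6.15·[0.7400·(1 − 0.7400^5) / (1 − 0.7400)] ≈ 13.6197 million.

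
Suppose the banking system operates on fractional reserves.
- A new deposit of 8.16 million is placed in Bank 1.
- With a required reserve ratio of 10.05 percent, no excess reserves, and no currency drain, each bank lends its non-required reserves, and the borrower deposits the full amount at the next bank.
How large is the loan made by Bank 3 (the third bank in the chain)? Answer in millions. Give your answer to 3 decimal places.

Each bank lends a fraction (1 − rr) = 0.8995 of the deposit it receives, so Bank 3 receives 8.16·0.8995^2 and lends 8.16·0.8995^3 ≈ 5.9387 million.

5.939 million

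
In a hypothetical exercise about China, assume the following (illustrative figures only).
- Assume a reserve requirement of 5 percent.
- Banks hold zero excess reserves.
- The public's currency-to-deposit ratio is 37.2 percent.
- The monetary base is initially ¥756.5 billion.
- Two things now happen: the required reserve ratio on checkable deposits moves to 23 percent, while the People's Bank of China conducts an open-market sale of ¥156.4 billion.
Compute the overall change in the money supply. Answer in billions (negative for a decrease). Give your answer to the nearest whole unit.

Before: m₁ = (1 + 0.372) / (0.05 + 0.372) ≈ 3.2512, MB₁ = 756.5, so M₁ = 3.2512 × 756.5 = 2459.5328 billion.
After: m₂ = (1 + 0.372) / (0.23 + 0.372) ≈ 2.2791, MB₂ = 756.5 − 156.4 = 600.1, so M₂ = 2.2791 × 600.1 ≈ 1367.6879 billion.
ΔM = M₂ − M₁ = 1367.6879 − 2459.5328 = -1091.8449 billion.

-1092 billion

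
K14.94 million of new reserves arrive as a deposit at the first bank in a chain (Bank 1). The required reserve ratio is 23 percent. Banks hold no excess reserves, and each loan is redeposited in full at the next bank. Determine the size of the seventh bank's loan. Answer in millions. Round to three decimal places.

K2.398 million

Each bank lends a fraction (1 − rr) = 0.7700 of the deposit it receives, so Bank 7 receives 14.94·0.7700^6 and lends 14.94·0.7700^7 ≈ 2.3976 million.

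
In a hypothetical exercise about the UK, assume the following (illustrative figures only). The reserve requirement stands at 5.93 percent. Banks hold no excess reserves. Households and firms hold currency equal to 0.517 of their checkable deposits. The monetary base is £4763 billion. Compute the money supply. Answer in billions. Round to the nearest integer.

£12538 billion

The money multiplier is m = (1 + c) / (rr + c) = (1 + 0.517) / (0.0593 + 0.517) ≈ 2.63231.
So M = m × MB = 2.63231 × 4763 ≈ 12537.6925 billion.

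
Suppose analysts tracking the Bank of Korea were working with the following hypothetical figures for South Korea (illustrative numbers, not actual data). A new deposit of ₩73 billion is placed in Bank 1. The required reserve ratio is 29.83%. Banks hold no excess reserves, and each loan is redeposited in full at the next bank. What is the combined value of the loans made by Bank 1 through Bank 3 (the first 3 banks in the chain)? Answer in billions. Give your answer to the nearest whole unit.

₩112 billion

Bank i lends (1 − rr)^i of the original deposit: Bank 1 lends 73·0.7017 = 51.2241, Bank 2 lends 73·0.7017² ≈ 35.9440, and so on.
Summing a geometric series: total = 73·[0.7017·(1 − 0.7017^3) / (1 − 0.7017)] ≈ 112.3899 billion.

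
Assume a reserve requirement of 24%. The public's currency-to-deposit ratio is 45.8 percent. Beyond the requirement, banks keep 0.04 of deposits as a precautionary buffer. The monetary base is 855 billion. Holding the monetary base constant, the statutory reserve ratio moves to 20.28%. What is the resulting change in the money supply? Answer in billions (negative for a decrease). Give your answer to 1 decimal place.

89.7 billion

Initially m₁ = (1 + 0.458) / (0.24 + 0.04 + 0.458) ≈ 1.97561, so M₁ = 1.97561 × 855 ≈ 1689.1466 billion.
After the change m₂ = (1 + 0.458) / (0.2028 + 0.04 + 0.458) ≈ 2.08048, so M₂ = 2.08048 × 855 = 1778.8104 billion.
ΔM = M₂ − M₁ = 1778.8104 − 1689.1466 = 89.6638 billion.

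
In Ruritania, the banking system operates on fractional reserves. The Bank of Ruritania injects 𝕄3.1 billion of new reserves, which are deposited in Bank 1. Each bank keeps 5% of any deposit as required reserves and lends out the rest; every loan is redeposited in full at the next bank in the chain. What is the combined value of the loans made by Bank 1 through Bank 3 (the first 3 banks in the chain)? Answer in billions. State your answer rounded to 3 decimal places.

Bank i lends (1 − rr)^i of the original deposit: Bank 1 lends 3.1·0.9500 = 2.9450, Bank 2 lends 3.1·0.9500² ≈ 2.7977, and so on.
Summing a geometric series: total = 3.1·[0.9500·(1 − 0.9500^3) / (1 − 0.9500)] ≈ 8.4006 billion.

𝕄8.401 billion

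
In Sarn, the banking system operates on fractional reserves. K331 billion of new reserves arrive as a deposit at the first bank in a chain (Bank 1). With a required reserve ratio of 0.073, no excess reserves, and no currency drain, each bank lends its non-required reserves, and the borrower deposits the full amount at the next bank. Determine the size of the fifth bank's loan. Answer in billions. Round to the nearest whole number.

K227 billion

Each bank lends a fraction (1 − rr) = 0.9270 of the deposit it receives, so Bank 5 receives 331·0.9270^4 and lends 331·0.9270^5 ≈ 226.5827 billion.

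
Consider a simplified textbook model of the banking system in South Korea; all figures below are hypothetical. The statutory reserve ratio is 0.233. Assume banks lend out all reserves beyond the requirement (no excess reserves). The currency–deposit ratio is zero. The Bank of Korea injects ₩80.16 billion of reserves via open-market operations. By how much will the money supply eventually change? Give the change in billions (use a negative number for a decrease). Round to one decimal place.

₩344.0 billion

The simple money multiplier is m = 1/rr = 1/0.233 ≈ 4.2918.
An open-market purchase increases the monetary base by 80.16 billion, so ΔM = m × ΔMB = 4.2918 × 80.16 ≈ 344.0307 billion.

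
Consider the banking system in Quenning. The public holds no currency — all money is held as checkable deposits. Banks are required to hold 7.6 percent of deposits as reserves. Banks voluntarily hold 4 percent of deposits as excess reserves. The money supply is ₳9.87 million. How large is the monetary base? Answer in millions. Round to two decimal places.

₳1.14 million

The money multiplier is m = 1 / (rr + e) = 1 / (0.076 + 0.04) ≈ 8.6207.
MB = M / m = 9.87 / 8.6207 ≈ 1.1449 million.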